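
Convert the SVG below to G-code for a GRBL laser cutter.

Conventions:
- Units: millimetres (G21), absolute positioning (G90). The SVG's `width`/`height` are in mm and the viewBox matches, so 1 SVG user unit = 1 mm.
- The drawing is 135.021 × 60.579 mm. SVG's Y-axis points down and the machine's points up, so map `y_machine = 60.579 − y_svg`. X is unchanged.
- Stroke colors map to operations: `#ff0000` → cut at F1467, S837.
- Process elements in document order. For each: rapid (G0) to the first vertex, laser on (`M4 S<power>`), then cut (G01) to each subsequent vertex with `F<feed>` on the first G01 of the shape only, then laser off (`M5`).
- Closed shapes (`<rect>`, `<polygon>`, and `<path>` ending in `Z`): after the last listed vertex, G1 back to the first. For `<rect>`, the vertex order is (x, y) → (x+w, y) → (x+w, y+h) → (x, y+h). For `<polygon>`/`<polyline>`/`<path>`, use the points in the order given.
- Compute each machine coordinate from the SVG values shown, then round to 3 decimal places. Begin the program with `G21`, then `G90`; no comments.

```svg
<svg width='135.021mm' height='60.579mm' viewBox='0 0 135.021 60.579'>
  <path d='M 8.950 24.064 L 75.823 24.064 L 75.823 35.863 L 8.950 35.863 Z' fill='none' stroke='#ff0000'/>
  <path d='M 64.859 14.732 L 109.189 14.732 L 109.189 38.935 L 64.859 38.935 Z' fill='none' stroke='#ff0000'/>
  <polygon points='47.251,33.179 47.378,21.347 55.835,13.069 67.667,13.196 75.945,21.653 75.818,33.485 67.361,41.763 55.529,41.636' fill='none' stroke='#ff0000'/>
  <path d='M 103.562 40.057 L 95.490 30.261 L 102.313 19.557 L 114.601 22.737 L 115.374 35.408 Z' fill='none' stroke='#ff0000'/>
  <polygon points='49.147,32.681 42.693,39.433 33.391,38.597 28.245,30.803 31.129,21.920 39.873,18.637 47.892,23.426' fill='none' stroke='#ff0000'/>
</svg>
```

G21
G90
G0 X8.950 Y36.515
M4 S837
G01 X75.823 Y36.515 F1467
G01 X75.823 Y24.716
G01 X8.950 Y24.716
G01 X8.950 Y36.515
M5
G0 X64.859 Y45.847
M4 S837
G01 X109.189 Y45.847 F1467
G01 X109.189 Y21.644
G01 X64.859 Y21.644
G01 X64.859 Y45.847
M5
G0 X47.251 Y27.400
M4 S837
G01 X47.378 Y39.232 F1467
G01 X55.835 Y47.510
G01 X67.667 Y47.383
G01 X75.945 Y38.926
G01 X75.818 Y27.094
G01 X67.361 Y18.816
G01 X55.529 Y18.943
G01 X47.251 Y27.400
M5
G0 X103.562 Y20.522
M4 S837
G01 X95.490 Y30.318 F1467
G01 X102.313 Y41.022
G01 X114.601 Y37.842
G01 X115.374 Y25.171
G01 X103.562 Y20.522
M5
G0 X49.147 Y27.898
M4 S837
G01 X42.693 Y21.146 F1467
G01 X33.391 Y21.982
G01 X28.245 Y29.776
G01 X31.129 Y38.659
G01 X39.873 Y41.942
G01 X47.892 Y37.153
G01 X49.147 Y27.898
M5

Since the viewBox matches the mm dimensions, user units are millimetres directly. The only transform is the Y-flip y_m = 60.579 − y_svg.

Shape 1 is a rectangle drawn with `<path>`. Its stroke #ff0000 means cut at S837, F1467. After flipping Y the toolpath is (8.950,36.515) → (75.823,36.515) → (75.823,24.716) → (8.950,24.716) → (8.950,36.515), returning to the start.

Shape 2 is a rectangle drawn with `<path>`. Its stroke #ff0000 means cut at S837, F1467. After flipping Y the toolpath is (64.859,45.847) → (109.189,45.847) → (109.189,21.644) → (64.859,21.644) → (64.859,45.847), returning to the start.

Shape 3 is a regular polygon drawn with `<polygon>`. Its stroke #ff0000 means cut at S837, F1467. After flipping Y the toolpath is (47.251,27.400) → (47.378,39.232) → (55.835,47.510) → (67.667,47.383) → (75.945,38.926) → (75.818,27.094) → (67.361,18.816) → (55.529,18.943) → (47.251,27.400), returning to the start.

Shape 4 is a regular polygon drawn with `<path>`. Its stroke #ff0000 means cut at S837, F1467. After flipping Y the toolpath is (103.562,20.522) → (95.490,30.318) → (102.313,41.022) → (114.601,37.842) → (115.374,25.171) → (103.562,20.522), returning to the start.

Shape 5 is a regular polygon drawn with `<polygon>`. Its stroke #ff0000 means cut at S837, F1467. After flipping Y the toolpath is (49.147,27.898) → (42.693,21.146) → (33.391,21.982) → (28.245,29.776) → (31.129,38.659) → (39.873,41.942) → (47.892,37.153) → (49.147,27.898), returning to the start.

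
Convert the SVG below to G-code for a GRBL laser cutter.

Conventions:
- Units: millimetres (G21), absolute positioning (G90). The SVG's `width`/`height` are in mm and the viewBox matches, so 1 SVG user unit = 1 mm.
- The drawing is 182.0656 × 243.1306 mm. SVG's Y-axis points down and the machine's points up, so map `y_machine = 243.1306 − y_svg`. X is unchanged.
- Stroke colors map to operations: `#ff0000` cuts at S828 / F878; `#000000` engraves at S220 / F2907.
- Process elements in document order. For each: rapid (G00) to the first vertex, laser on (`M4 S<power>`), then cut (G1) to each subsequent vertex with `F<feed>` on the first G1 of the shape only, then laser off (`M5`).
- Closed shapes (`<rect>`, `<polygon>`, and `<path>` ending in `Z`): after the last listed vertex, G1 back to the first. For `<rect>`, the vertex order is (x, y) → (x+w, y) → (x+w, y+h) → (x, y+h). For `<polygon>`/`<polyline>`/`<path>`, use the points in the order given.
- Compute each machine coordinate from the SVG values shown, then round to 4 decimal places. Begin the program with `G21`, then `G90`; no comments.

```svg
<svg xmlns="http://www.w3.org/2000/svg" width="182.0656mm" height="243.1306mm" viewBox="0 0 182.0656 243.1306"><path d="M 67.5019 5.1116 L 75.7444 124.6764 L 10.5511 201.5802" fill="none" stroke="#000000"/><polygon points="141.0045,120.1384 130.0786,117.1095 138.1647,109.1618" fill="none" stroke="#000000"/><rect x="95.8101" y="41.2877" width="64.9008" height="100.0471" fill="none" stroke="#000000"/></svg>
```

G21
G90
G00 X67.5019 Y238.0190
M4 S220
G1 X75.7444 Y118.4542 F2907
G1 X10.5511 Y41.5504
M5
G00 X141.0045 Y122.9922
M4 S220
G1 X130.0786 Y126.0211 F2907
G1 X138.1647 Y133.9688
G1 X141.0045 Y122.9922
M5
G00 X95.8101 Y201.8429
M4 S220
G1 X160.7109 Y201.8429 F2907
G1 X160.7109 Y101.7958
G1 X95.8101 Y101.7958
G1 X95.8101 Y201.8429
M5

Since the viewBox matches the mm dimensions, user units are millimetres directly. The only transform is the Y-flip y_m = 243.1306 − y_svg.

Shape 1 is a open polyline drawn with `<path>`. Its stroke #000000 means engrave at S220, F2907. After flipping Y the toolpath is (67.5019,238.0190) → (75.7444,118.4542) → (10.5511,41.5504).

Shape 2 is a regular polygon drawn with `<polygon>`. Its stroke #000000 means engrave at S220, F2907. After flipping Y the toolpath is (141.0045,122.9922) → (130.0786,126.0211) → (138.1647,133.9688) → (141.0045,122.9922), returning to the start.

Shape 3 is a rectangle drawn with `<rect>`. Its stroke #000000 means engrave at S220, F2907. After flipping Y the toolpath is (95.8101,201.8429) → (160.7109,201.8429) → (160.7109,101.7958) → (95.8101,101.7958) → (95.8101,201.8429), returning to the start.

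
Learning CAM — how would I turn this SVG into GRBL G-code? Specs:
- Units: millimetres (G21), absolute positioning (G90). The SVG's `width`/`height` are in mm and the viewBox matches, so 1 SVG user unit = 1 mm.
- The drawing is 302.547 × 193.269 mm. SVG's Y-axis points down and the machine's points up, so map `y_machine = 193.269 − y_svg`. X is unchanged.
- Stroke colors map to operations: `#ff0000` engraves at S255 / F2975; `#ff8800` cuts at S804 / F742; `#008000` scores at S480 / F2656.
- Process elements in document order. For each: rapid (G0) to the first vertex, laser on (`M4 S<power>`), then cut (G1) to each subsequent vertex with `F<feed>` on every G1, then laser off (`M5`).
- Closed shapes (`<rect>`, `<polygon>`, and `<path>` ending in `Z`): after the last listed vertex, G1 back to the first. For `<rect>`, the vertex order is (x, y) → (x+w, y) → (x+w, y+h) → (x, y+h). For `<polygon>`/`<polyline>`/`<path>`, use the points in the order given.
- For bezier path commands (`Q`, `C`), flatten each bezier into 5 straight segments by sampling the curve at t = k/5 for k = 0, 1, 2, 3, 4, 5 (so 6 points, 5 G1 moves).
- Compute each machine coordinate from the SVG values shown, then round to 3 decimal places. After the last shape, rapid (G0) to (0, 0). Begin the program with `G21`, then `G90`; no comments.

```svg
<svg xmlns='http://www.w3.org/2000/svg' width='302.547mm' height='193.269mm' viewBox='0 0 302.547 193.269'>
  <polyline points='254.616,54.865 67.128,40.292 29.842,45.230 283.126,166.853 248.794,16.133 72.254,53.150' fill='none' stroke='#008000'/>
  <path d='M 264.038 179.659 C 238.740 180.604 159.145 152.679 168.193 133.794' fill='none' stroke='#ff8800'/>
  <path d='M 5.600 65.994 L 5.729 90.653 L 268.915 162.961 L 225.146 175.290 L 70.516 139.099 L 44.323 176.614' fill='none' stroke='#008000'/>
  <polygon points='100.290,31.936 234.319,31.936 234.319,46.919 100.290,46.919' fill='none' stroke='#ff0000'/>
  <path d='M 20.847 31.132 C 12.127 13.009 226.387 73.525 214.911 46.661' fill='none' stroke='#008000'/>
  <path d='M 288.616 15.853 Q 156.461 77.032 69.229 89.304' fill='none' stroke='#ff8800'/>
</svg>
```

viewBox `0 0 302.547 193.269` with mm width/height → 1 unit = 1 mm. Flip: y_m = 193.269 − y_svg.

**Shape 1** — `<polyline>` open polyline, stroke `#008000` → score (S480, F2656). Machine vertices: (254.616,138.404) → (67.128,152.977) → (29.842,148.039) → (283.126,26.416) → (248.794,177.136) → (72.254,140.119). Open path.

**Shape 2** — `<path>` cubic bezier, stroke `#ff8800` → cut (S804, F742). Control points (SVG): P0=(264.038,179.659), P1=(238.740,180.604), P2=(159.145,152.679), P3=(168.193,133.794); sampled at t=k/5. Machine vertices: (264.038,13.610) → (243.487,16.204) → (216.766,23.907) → (190.736,34.900) → (172.258,47.362) → (168.193,59.475). Open path.

**Shape 3** — `<path>` open polyline, stroke `#008000` → score (S480, F2656). Machine vertices: (5.600,127.275) → (5.729,102.616) → (268.915,30.308) → (225.146,17.979) → (70.516,54.170) → (44.323,16.655). Open path.

**Shape 4** — `<polygon>` rectangle, stroke `#ff0000` → engrave (S255, F2975). Machine vertices: (100.290,161.333) → (234.319,161.333) → (234.319,146.350) → (100.290,146.350) → (100.290,161.333). Closed: final G1 returns to the first vertex.

**Shape 5** — `<path>` cubic bezier, stroke `#008000` → score (S480, F2656). Control points (SVG): P0=(20.847,31.132), P1=(12.127,13.009), P2=(226.387,73.525), P3=(214.911,46.661); sampled at t=k/5. Machine vertices: (20.847,162.137) → (38.783,164.902) → (88.696,156.763) → (149.047,145.688) → (198.298,139.647) → (214.911,146.608). Open path.

**Shape 6** — `<path>` quadratic bezier, stroke `#ff8800` → cut (S804, F742). Control points (SVG): P0=(288.616,15.853), P1=(156.461,77.032), P2=(69.229,89.304); sampled at t=k/5. Machine vertices: (288.616,177.416) → (237.551,154.901) → (190.080,136.298) → (146.202,121.608) → (105.919,110.830) → (69.229,103.965). Open path.

G21
G90
G0 X254.616 Y138.404
M4 S480
G1 X67.128 Y152.977 F2656
G1 X29.842 Y148.039 F2656
G1 X283.126 Y26.416 F2656
G1 X248.794 Y177.136 F2656
G1 X72.254 Y140.119 F2656
M5
G0 X264.038 Y13.610
M4 S804
G1 X243.487 Y16.204 F742
G1 X216.766 Y23.907 F742
G1 X190.736 Y34.900 F742
G1 X172.258 Y47.362 F742
G1 X168.193 Y59.475 F742
M5
G0 X5.600 Y127.275
M4 S480
G1 X5.729 Y102.616 F2656
G1 X268.915 Y30.308 F2656
G1 X225.146 Y17.979 F2656
G1 X70.516 Y54.170 F2656
G1 X44.323 Y16.655 F2656
M5
G0 X100.290 Y161.333
M4 S255
G1 X234.319 Y161.333 F2975
G1 X234.319 Y146.350 F2975
G1 X100.290 Y146.350 F2975
G1 X100.290 Y161.333 F2975
M5
G0 X20.847 Y162.137
M4 S480
G1 X38.783 Y164.902 F2656
G1 X88.696 Y156.763 F2656
G1 X149.047 Y145.688 F2656
G1 X198.298 Y139.647 F2656
G1 X214.911 Y146.608 F2656
M5
G0 X288.616 Y177.416
M4 S804
G1 X237.551 Y154.901 F742
G1 X190.080 Y136.298 F742
G1 X146.202 Y121.608 F742
G1 X105.919 Y110.830 F742
G1 X69.229 Y103.965 F742
M5
G0 X0.000 Y0.000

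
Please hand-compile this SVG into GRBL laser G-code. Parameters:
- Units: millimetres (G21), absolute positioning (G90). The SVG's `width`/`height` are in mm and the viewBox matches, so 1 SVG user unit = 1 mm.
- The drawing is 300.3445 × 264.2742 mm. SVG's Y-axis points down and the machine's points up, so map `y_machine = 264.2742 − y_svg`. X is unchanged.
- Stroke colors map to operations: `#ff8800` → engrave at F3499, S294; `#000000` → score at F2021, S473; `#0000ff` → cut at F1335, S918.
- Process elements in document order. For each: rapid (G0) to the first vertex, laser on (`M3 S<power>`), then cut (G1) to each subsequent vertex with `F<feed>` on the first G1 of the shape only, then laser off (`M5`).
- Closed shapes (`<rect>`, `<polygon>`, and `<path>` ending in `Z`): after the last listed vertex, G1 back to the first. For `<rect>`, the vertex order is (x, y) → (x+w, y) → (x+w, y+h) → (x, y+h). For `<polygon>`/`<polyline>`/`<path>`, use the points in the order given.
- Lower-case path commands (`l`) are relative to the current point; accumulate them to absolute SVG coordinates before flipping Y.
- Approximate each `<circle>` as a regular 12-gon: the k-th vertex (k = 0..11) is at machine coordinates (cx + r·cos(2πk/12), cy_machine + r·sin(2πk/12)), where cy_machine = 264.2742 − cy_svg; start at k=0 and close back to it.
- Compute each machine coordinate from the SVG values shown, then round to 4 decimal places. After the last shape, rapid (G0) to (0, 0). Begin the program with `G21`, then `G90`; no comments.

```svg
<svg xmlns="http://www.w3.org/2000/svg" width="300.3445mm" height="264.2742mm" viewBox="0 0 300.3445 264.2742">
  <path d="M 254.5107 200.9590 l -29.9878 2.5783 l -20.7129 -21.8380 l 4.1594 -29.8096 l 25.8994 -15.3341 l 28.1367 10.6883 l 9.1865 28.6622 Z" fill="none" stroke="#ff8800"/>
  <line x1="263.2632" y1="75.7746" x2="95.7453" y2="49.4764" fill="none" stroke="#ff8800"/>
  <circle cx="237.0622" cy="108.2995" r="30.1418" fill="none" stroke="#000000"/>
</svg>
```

1 u = 1 mm; y_m = 264.2742 − y.

[1] `<path>` regular polygon, #ff8800→engrave S294 F3499: (254.5107,63.3152) → (224.5229,60.7369) → (203.8100,82.5749) → (207.9694,112.3845) → (233.8688,127.7186) → (262.0055,117.0303) → (271.1920,88.3681) → (254.5107,63.3152) (closed)

[2] `<line>` line segment, #ff8800→engrave S294 F3499: (263.2632,188.4996) → (95.7453,214.7978)

[3] `<circle>` circle, #000000→score S473 F2021: (267.2040,155.9747) → (263.1658,171.0456) → (252.1331,182.0783) → (237.0622,186.1165) → (221.9913,182.0783) → (210.9586,171.0456) → (206.9204,155.9747) → (210.9586,140.9038) → (221.9913,129.8711) → (237.0622,125.8329) → (252.1331,129.8711) → (263.1658,140.9038) → (267.2040,155.9747) (closed)

G21
G90
G0 X254.5107 Y63.3152
M3 S294
G1 X224.5229 Y60.7369 F3499
G1 X203.8100 Y82.5749
G1 X207.9694 Y112.3845
G1 X233.8688 Y127.7186
G1 X262.0055 Y117.0303
G1 X271.1920 Y88.3681
G1 X254.5107 Y63.3152
M5
G0 X263.2632 Y188.4996
M3 S294
G1 X95.7453 Y214.7978 F3499
M5
G0 X267.2040 Y155.9747
M3 S473
G1 X263.1658 Y171.0456 F2021
G1 X252.1331 Y182.0783
G1 X237.0622 Y186.1165
G1 X221.9913 Y182.0783
G1 X210.9586 Y171.0456
G1 X206.9204 Y155.9747
G1 X210.9586 Y140.9038
G1 X221.9913 Y129.8711
G1 X237.0622 Y125.8329
G1 X252.1331 Y129.8711
G1 X263.1658 Y140.9038
G1 X267.2040 Y155.9747
M5
G0 X0.0000 Y0.0000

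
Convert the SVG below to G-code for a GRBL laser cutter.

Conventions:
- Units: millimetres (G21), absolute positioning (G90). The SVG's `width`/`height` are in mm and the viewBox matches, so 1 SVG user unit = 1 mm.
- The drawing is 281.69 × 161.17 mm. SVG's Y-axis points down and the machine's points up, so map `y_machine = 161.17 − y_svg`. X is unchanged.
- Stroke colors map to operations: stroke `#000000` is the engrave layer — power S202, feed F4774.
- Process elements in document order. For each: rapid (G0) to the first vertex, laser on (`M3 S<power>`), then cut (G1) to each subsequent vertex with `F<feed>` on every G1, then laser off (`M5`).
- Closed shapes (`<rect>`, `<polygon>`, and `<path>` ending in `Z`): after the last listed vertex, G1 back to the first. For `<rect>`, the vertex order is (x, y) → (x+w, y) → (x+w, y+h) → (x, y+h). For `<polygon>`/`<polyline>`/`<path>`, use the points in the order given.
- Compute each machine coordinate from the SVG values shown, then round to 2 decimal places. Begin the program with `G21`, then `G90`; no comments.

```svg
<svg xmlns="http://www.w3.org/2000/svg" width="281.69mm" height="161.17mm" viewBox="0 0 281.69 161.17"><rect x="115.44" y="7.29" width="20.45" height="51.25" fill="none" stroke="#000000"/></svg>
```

G21
G90
G0 X115.44 Y153.88
M3 S202
G1 X135.89 Y153.88 F4774
G1 X135.89 Y102.63 F4774
G1 X115.44 Y102.63 F4774
G1 X115.44 Y153.88 F4774
M5

Since the viewBox matches the mm dimensions, user units are millimetres directly. The only transform is the Y-flip y_m = 161.17 − y_svg.

Shape 1 is a rectangle drawn with `<rect>`. Its stroke #000000 means engrave at S202, F4774. After flipping Y the toolpath is (115.44,153.88) → (135.89,153.88) → (135.89,102.63) → (115.44,102.63) → (115.44,153.88), returning to the start.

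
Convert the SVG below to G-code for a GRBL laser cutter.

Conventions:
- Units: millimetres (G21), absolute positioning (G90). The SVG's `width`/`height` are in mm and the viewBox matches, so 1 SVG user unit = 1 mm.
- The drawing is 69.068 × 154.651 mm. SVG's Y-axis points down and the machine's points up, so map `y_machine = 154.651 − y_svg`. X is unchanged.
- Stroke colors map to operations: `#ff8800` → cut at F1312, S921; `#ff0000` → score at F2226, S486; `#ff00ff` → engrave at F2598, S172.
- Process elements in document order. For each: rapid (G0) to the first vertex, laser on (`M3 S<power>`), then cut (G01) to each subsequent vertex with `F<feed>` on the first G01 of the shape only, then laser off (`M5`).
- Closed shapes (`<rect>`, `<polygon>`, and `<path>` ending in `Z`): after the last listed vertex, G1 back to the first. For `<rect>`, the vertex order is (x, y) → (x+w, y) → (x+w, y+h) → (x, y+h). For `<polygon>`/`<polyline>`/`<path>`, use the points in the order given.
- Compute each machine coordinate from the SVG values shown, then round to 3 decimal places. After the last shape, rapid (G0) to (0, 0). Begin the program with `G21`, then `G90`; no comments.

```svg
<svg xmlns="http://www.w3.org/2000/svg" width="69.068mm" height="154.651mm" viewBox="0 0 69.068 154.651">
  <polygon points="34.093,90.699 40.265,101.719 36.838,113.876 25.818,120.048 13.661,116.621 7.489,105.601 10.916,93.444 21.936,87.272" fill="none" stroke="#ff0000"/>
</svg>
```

G21
G90
G0 X34.093 Y63.952
M3 S486
G01 X40.265 Y52.932 F2226
G01 X36.838 Y40.775
G01 X25.818 Y34.603
G01 X13.661 Y38.030
G01 X7.489 Y49.050
G01 X10.916 Y61.207
G01 X21.936 Y67.379
G01 X34.093 Y63.952
M5
G0 X0.000 Y0.000

1 u = 1 mm; y_m = 154.651 − y.

[1] `<polygon>` regular polygon, #ff0000→score S486 F2226: (34.093,63.952) → (40.265,52.932) → (36.838,40.775) → (25.818,34.603) → (13.661,38.030) → (7.489,49.050) → (10.916,61.207) → (21.936,67.379) → (34.093,63.952) (closed)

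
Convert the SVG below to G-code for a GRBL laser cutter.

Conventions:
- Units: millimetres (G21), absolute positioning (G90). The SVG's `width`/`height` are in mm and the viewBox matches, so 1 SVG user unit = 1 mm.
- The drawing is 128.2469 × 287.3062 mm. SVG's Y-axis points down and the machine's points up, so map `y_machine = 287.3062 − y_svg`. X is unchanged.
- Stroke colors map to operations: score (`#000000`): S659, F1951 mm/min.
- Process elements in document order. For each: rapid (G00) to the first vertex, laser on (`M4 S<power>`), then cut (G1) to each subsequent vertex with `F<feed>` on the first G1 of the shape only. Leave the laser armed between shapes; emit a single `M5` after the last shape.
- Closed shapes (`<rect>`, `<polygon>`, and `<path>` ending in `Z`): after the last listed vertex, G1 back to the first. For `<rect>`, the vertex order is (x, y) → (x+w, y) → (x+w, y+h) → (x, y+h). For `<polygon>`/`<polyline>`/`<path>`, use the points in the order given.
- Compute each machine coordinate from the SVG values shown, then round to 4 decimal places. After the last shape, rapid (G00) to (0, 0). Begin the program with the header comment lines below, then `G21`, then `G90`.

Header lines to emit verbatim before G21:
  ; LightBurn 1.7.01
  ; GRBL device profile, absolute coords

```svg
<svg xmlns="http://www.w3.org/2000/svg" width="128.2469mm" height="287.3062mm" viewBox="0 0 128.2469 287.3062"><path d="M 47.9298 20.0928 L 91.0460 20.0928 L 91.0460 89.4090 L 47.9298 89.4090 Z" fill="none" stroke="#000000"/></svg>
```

; LightBurn 1.7.01
; GRBL device profile, absolute coords
G21
G90
G00 X47.9298 Y267.2134
M4 S659
G1 X91.0460 Y267.2134 F1951
G1 X91.0460 Y197.8972
G1 X47.9298 Y197.8972
G1 X47.9298 Y267.2134
M5
G00 X0.0000 Y0.0000

1 u = 1 mm; y_m = 287.3062 − y.

[1] `<path>` rectangle, #000000→score S659 F1951: (47.9298,267.2134) → (91.0460,267.2134) → (91.0460,197.8972) → (47.9298,197.8972) → (47.9298,267.2134) (closed)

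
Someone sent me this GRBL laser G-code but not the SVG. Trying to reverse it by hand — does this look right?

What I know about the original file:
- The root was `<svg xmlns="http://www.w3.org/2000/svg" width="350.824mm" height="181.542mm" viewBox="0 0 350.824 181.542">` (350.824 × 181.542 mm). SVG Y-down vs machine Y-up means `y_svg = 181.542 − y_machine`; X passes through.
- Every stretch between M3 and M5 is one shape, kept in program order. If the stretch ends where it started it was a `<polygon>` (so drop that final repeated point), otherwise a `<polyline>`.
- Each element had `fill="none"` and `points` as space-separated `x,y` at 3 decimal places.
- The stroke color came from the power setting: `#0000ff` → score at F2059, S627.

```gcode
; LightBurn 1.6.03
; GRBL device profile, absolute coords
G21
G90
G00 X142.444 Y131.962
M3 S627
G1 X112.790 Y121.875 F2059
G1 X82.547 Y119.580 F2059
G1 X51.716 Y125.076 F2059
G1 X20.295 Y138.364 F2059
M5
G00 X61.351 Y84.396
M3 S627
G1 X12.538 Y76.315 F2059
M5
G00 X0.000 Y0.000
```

y_svg = 181.542 − y_m. Every run uses S627, so all elements get stroke `#0000ff` (score).

[1] open run; points: 142.444,49.580 112.790,59.667 82.547,61.962 51.716,56.466 20.295,43.178

[2] open run; points: 61.351,97.146 12.538,105.227

<svg xmlns="http://www.w3.org/2000/svg" width="350.824mm" height="181.542mm" viewBox="0 0 350.824 181.542">
  <polyline points="142.444,49.580 112.790,59.667 82.547,61.962 51.716,56.466 20.295,43.178" fill="none" stroke="#0000ff"/>
  <polyline points="61.351,97.146 12.538,105.227" fill="none" stroke="#0000ff"/>
</svg>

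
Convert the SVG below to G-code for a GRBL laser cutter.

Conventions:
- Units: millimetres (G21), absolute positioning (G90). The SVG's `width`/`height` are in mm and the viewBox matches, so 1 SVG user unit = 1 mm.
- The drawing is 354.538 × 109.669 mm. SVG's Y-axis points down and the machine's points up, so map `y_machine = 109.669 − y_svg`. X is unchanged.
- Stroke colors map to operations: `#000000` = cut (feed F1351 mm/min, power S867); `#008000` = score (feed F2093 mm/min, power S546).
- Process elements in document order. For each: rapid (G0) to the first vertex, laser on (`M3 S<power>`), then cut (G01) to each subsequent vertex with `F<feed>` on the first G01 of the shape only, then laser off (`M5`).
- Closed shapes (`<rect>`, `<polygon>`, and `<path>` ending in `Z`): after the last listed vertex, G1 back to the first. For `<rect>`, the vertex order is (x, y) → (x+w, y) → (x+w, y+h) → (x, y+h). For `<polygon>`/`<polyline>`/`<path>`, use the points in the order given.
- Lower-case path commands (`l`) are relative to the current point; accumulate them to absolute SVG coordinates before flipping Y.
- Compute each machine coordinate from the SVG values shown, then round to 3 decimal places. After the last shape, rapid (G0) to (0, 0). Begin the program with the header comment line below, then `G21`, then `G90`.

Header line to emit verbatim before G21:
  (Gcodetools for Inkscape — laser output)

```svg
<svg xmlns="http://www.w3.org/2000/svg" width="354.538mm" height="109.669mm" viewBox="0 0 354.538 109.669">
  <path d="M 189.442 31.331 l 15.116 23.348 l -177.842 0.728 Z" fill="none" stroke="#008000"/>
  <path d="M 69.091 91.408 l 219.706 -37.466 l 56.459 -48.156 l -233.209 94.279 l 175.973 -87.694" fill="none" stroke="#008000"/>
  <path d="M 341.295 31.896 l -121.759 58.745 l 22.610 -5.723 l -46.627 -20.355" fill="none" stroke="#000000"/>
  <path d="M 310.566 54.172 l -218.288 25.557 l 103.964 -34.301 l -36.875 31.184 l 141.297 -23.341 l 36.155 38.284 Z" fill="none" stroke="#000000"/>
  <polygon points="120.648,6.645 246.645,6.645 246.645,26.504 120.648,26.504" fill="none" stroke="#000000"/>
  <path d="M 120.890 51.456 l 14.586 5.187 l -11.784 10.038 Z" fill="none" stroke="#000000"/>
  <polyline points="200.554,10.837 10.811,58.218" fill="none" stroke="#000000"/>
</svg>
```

(Gcodetools for Inkscape — laser output)
G21
G90
G0 X189.442 Y78.338
M3 S546
G01 X204.558 Y54.990 F2093
G01 X26.716 Y54.262
G01 X189.442 Y78.338
M5
G0 X69.091 Y18.261
M3 S546
G01 X288.797 Y55.727 F2093
G01 X345.256 Y103.883
G01 X112.047 Y9.604
G01 X288.020 Y97.298
M5
G0 X341.295 Y77.773
M3 S867
G01 X219.536 Y19.028 F1351
G01 X242.146 Y24.751
G01 X195.519 Y45.106
M5
G0 X310.566 Y55.497
M3 S867
G01 X92.278 Y29.940 F1351
G01 X196.242 Y64.241
G01 X159.367 Y33.057
G01 X300.664 Y56.398
G01 X336.819 Y18.114
G01 X310.566 Y55.497
M5
G0 X120.648 Y103.024
M3 S867
G01 X246.645 Y103.024 F1351
G01 X246.645 Y83.165
G01 X120.648 Y83.165
G01 X120.648 Y103.024
M5
G0 X120.890 Y58.213
M3 S867
G01 X135.476 Y53.026 F1351
G01 X123.692 Y42.988
G01 X120.890 Y58.213
M5
G0 X200.554 Y98.832
M3 S867
G01 X10.811 Y51.451 F1351
M5
G0 X0.000 Y0.000

1 u = 1 mm; y_m = 109.669 − y.

[1] `<path>` closed polygon, #008000→score S546 F2093: (189.442,78.338) → (204.558,54.990) → (26.716,54.262) → (189.442,78.338) (closed)

[2] `<path>` open polyline, #008000→score S546 F2093: (69.091,18.261) → (288.797,55.727) → (345.256,103.883) → (112.047,9.604) → (288.020,97.298)

[3] `<path>` open polyline, #000000→cut S867 F1351: (341.295,77.773) → (219.536,19.028) → (242.146,24.751) → (195.519,45.106)

[4] `<path>` closed polygon, #000000→cut S867 F1351: (310.566,55.497) → (92.278,29.940) → (196.242,64.241) → (159.367,33.057) → (300.664,56.398) → (336.819,18.114) → (310.566,55.497) (closed)

[5] `<polygon>` rectangle, #000000→cut S867 F1351: (120.648,103.024) → (246.645,103.024) → (246.645,83.165) → (120.648,83.165) → (120.648,103.024) (closed)

[6] `<path>` regular polygon, #000000→cut S867 F1351: (120.890,58.213) → (135.476,53.026) → (123.692,42.988) → (120.890,58.213) (closed)

[7] `<polyline>` line segment, #000000→cut S867 F1351: (200.554,98.832) → (10.811,51.451)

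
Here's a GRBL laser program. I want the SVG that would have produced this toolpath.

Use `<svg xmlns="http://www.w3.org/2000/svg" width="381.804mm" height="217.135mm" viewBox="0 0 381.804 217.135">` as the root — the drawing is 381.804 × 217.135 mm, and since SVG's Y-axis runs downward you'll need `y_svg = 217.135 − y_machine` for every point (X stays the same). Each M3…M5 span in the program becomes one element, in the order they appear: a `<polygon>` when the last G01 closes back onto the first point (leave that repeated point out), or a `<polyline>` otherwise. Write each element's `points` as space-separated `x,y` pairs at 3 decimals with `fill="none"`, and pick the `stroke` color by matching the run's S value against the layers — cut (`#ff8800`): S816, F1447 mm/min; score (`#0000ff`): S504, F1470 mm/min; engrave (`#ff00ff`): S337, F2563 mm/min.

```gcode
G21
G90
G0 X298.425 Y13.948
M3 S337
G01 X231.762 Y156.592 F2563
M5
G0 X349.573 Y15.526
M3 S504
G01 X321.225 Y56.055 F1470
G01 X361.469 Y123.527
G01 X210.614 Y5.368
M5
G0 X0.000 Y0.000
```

Each laser-on run becomes one SVG element. Flip Y back into SVG space with y_svg = 217.135 − y_machine.

Run 1: the run's S337 means `#ff00ff` (engrave). The run is open, so emit a `<polyline>` with points (Y-flipped): 298.425,203.187 231.762,60.543.

Run 2: power S504 maps to stroke `#0000ff` (score). The run is open, so emit a `<polyline>` with points (Y-flipped): 349.573,201.609 321.225,161.080 361.469,93.608 210.614,211.767.

<svg xmlns="http://www.w3.org/2000/svg" width="381.804mm" height="217.135mm" viewBox="0 0 381.804 217.135">
  <polyline points="298.425,203.187 231.762,60.543" fill="none" stroke="#ff00ff"/>
  <polyline points="349.573,201.609 321.225,161.080 361.469,93.608 210.614,211.767" fill="none" stroke="#0000ff"/>
</svg>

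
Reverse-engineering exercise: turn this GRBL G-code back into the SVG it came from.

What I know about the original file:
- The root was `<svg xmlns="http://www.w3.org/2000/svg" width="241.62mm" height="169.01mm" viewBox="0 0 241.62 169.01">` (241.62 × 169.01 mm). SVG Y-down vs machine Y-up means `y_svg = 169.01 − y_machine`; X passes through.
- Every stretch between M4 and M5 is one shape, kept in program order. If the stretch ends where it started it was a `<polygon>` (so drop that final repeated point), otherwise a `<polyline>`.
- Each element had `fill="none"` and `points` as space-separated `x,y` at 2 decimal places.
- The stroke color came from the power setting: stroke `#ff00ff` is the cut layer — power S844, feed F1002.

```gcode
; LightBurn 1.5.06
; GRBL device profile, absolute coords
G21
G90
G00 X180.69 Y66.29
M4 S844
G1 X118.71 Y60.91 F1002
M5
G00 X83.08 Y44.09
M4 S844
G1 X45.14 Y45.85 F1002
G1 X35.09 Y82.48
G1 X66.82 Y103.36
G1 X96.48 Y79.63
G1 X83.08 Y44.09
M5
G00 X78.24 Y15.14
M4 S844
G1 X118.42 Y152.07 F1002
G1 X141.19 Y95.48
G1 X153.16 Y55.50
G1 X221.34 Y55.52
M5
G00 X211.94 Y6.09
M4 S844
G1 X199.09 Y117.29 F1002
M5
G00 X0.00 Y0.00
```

Each laser-on run becomes one SVG element. Flip Y back into SVG space with y_svg = 169.01 − y_machine. Every run uses S844, so all elements get stroke `#ff00ff` (cut).

Run 1: The run is open, so emit a `<polyline>` with points (Y-flipped): 180.69,102.72 118.71,108.10.

Run 2: The run returns to its start, so emit a `<polygon>` with points (Y-flipped): 83.08,124.92 45.14,123.16 35.09,86.53 66.82,65.65 96.48,89.38.

Run 3: The run is open, so emit a `<polyline>` with points (Y-flipped): 78.24,153.87 118.42,16.94 141.19,73.53 153.16,113.51 221.34,113.49.

Run 4: The run is open, so emit a `<polyline>` with points (Y-flipped): 211.94,162.92 199.09,51.72.

<svg xmlns="http://www.w3.org/2000/svg" width="241.62mm" height="169.01mm" viewBox="0 0 241.62 169.01">
  <polyline points="180.69,102.72 118.71,108.10" fill="none" stroke="#ff00ff"/>
  <polygon points="83.08,124.92 45.14,123.16 35.09,86.53 66.82,65.65 96.48,89.38" fill="none" stroke="#ff00ff"/>
  <polyline points="78.24,153.87 118.42,16.94 141.19,73.53 153.16,113.51 221.34,113.49" fill="none" stroke="#ff00ff"/>
  <polyline points="211.94,162.92 199.09,51.72" fill="none" stroke="#ff00ff"/>
</svg>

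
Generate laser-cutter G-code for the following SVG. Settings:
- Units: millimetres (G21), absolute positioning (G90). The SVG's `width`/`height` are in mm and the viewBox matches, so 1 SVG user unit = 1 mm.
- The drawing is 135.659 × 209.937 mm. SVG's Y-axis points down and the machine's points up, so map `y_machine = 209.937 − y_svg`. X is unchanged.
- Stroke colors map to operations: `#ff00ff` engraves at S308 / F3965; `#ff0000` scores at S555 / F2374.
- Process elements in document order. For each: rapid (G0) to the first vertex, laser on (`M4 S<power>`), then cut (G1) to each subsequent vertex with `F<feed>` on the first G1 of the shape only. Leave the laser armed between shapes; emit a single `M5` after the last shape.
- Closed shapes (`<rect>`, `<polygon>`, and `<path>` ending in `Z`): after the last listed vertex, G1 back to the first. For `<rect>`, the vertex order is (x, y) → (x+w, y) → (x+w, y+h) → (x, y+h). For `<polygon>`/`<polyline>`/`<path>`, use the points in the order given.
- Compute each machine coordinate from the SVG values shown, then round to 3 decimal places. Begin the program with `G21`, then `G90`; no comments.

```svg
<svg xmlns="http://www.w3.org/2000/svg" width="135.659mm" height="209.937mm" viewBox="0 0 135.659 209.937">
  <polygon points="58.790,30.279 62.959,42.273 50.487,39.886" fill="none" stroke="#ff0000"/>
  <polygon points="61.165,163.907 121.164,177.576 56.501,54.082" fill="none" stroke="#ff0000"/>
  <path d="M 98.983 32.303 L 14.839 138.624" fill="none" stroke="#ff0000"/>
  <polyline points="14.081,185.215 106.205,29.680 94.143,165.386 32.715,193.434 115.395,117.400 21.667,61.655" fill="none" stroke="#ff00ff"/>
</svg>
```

G21
G90
G0 X58.790 Y179.658
M4 S555
G1 X62.959 Y167.664 F2374
G1 X50.487 Y170.051
G1 X58.790 Y179.658
G0 X61.165 Y46.030
M4 S555
G1 X121.164 Y32.361 F2374
G1 X56.501 Y155.855
G1 X61.165 Y46.030
G0 X98.983 Y177.634
M4 S555
G1 X14.839 Y71.313 F2374
G0 X14.081 Y24.722
M4 S308
G1 X106.205 Y180.257 F3965
G1 X94.143 Y44.551
G1 X32.715 Y16.503
G1 X115.395 Y92.537
G1 X21.667 Y148.282
M5

Since the viewBox matches the mm dimensions, user units are millimetres directly. The only transform is the Y-flip y_m = 209.937 − y_svg.

Shape 1 is a regular polygon drawn with `<polygon>`. Its stroke #ff0000 means score at S555, F2374. After flipping Y the toolpath is (58.790,179.658) → (62.959,167.664) → (50.487,170.051) → (58.790,179.658), returning to the start.

Shape 2 is a closed polygon drawn with `<polygon>`. Its stroke #ff0000 means score at S555, F2374. After flipping Y the toolpath is (61.165,46.030) → (121.164,32.361) → (56.501,155.855) → (61.165,46.030), returning to the start.

Shape 3 is a line segment drawn with `<path>`. Its stroke #ff0000 means score at S555, F2374. After flipping Y the toolpath is (98.983,177.634) → (14.839,71.313).

Shape 4 is a open polyline drawn with `<polyline>`. Its stroke #ff00ff means engrave at S308, F3965. After flipping Y the toolpath is (14.081,24.722) → (106.205,180.257) → (94.143,44.551) → (32.715,16.503) → (115.395,92.537) → (21.667,148.282).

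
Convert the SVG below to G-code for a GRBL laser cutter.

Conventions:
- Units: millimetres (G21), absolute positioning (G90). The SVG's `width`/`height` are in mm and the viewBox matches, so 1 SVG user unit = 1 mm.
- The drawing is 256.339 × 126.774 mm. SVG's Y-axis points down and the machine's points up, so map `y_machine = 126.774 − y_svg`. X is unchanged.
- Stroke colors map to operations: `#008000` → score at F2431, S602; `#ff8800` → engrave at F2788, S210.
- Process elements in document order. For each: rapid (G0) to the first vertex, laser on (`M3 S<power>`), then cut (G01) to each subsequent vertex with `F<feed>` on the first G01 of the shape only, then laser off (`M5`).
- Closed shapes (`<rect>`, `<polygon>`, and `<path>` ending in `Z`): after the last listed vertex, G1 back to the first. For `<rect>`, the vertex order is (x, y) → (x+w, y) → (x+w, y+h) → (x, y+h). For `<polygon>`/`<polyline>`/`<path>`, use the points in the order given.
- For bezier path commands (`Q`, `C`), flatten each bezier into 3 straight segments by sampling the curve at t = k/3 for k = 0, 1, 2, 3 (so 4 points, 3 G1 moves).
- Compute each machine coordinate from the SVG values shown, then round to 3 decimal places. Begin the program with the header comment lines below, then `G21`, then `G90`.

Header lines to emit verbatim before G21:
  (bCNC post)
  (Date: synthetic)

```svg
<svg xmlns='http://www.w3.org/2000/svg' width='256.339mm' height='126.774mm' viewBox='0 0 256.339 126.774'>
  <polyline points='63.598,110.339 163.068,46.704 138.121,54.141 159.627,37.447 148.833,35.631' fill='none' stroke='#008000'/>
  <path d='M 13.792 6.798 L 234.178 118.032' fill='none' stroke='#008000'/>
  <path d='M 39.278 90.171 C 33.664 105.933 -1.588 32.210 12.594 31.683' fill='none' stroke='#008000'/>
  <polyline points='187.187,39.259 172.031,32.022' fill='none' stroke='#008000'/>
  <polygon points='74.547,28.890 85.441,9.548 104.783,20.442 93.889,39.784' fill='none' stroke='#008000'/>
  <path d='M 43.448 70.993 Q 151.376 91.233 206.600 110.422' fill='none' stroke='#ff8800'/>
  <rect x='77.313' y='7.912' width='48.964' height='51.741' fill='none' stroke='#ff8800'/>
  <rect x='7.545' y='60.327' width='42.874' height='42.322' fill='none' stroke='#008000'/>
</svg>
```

(bCNC post)
(Date: synthetic)
G21
G90
G0 X63.598 Y16.435
M3 S602
G01 X163.068 Y80.070 F2431
G01 X138.121 Y72.633
G01 X159.627 Y89.327
G01 X148.833 Y91.143
M5
G0 X13.792 Y119.976
M3 S602
G01 X234.178 Y8.742 F2431
M5
G0 X39.278 Y36.603
M3 S602
G01 X26.713 Y44.644 F2431
G01 X11.961 Y76.191
G01 X12.594 Y95.091
M5
G0 X187.187 Y87.515
M3 S602
G01 X172.031 Y94.752 F2431
M5
G0 X74.547 Y97.884
M3 S602
G01 X85.441 Y117.226 F2431
G01 X104.783 Y106.332
G01 X93.889 Y86.990
G01 X74.547 Y97.884
M5
G0 X43.448 Y55.781
M3 S210
G01 X109.544 Y42.404 F2788
G01 X163.928 Y29.261
G01 X206.600 Y16.352
M5
G0 X77.313 Y118.862
M3 S210
G01 X126.277 Y118.862 F2788
G01 X126.277 Y67.121
G01 X77.313 Y67.121
G01 X77.313 Y118.862
M5
G0 X7.545 Y66.447
M3 S602
G01 X50.419 Y66.447 F2431
G01 X50.419 Y24.125
G01 X7.545 Y24.125
G01 X7.545 Y66.447
M5

Since the viewBox matches the mm dimensions, user units are millimetres directly. The only transform is the Y-flip y_m = 126.774 − y_svg.

Shape 1 is a open polyline drawn with `<polyline>`. Its stroke #008000 means score at S602, F2431. After flipping Y the toolpath is (63.598,16.435) → (163.068,80.070) → (138.121,72.633) → (159.627,89.327) → (148.833,91.143).

Shape 2 is a line segment drawn with `<path>`. Its stroke #008000 means score at S602, F2431. After flipping Y the toolpath is (13.792,119.976) → (234.178,8.742).

Shape 3 is a cubic bezier drawn with `<path>`. Its stroke #008000 means score at S602, F2431. After flipping Y the toolpath is (39.278,36.603) → (26.713,44.644) → (11.961,76.191) → (12.594,95.091).

Shape 4 is a line segment drawn with `<polyline>`. Its stroke #008000 means score at S602, F2431. After flipping Y the toolpath is (187.187,87.515) → (172.031,94.752).

Shape 5 is a regular polygon drawn with `<polygon>`. Its stroke #008000 means score at S602, F2431. After flipping Y the toolpath is (74.547,97.884) → (85.441,117.226) → (104.783,106.332) → (93.889,86.990) → (74.547,97.884), returning to the start.

Shape 6 is a quadratic bezier drawn with `<path>`. Its stroke #ff8800 means engrave at S210, F2788. After flipping Y the toolpath is (43.448,55.781) → (109.544,42.404) → (163.928,29.261) → (206.600,16.352).

Shape 7 is a rectangle drawn with `<rect>`. Its stroke #ff8800 means engrave at S210, F2788. After flipping Y the toolpath is (77.313,118.862) → (126.277,118.862) → (126.277,67.121) → (77.313,67.121) → (77.313,118.862), returning to the start.

Shape 8 is a rectangle drawn with `<rect>`. Its stroke #008000 means score at S602, F2431. After flipping Y the toolpath is (7.545,66.447) → (50.419,66.447) → (50.419,24.125) → (7.545,24.125) → (7.545,66.447), returning to the start.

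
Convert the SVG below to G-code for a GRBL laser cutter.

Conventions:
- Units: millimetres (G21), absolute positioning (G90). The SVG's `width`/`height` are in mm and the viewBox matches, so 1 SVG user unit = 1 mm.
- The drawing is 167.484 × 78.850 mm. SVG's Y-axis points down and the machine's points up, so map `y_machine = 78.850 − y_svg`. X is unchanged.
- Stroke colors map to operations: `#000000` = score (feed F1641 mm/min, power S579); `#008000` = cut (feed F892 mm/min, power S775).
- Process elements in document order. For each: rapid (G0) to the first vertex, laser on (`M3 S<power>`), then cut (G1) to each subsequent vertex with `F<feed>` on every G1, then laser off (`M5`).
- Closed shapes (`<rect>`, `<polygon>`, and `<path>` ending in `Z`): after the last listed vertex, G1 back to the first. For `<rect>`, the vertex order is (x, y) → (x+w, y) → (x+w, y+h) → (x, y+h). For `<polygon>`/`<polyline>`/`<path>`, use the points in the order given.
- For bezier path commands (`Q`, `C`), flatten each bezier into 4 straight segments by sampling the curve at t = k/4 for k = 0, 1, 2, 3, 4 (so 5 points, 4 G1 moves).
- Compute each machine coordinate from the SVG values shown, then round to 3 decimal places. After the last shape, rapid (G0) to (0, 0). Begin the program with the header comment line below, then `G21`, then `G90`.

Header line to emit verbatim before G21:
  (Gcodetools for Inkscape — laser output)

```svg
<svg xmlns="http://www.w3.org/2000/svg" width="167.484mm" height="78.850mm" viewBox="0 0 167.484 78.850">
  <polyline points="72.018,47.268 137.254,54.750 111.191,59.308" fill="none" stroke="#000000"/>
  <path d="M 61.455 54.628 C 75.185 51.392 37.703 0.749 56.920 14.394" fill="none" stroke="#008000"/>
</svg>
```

viewBox `0 0 167.484 78.850` with mm width/height → 1 unit = 1 mm. Flip: y_m = 78.850 − y_svg.

**Shape 1** — `<polyline>` open polyline, stroke `#000000` → score (S579, F1641). Machine vertices: (72.018,31.582) → (137.254,24.100) → (111.191,19.542). Open path.

**Shape 2** — `<path>` cubic bezier, stroke `#008000` → cut (S775, F892). Control points (SVG): P0=(61.455,54.628), P1=(75.185,51.392), P2=(37.703,0.749), P3=(56.920,14.394); sampled at t=k/4. Machine vertices: (61.455,24.222) → (63.836,33.793) → (57.130,50.669) → (51.452,64.381) → (56.920,64.456). Open path.

(Gcodetools for Inkscape — laser output)
G21
G90
G0 X72.018 Y31.582
M3 S579
G1 X137.254 Y24.100 F1641
G1 X111.191 Y19.542 F1641
M5
G0 X61.455 Y24.222
M3 S775
G1 X63.836 Y33.793 F892
G1 X57.130 Y50.669 F892
G1 X51.452 Y64.381 F892
G1 X56.920 Y64.456 F892
M5
G0 X0.000 Y0.000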